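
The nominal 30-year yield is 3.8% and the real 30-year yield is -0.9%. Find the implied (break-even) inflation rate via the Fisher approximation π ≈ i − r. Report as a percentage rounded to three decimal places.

π ≈ i − r = 3.8% − (-0.9%) → 4.700%.

4.700%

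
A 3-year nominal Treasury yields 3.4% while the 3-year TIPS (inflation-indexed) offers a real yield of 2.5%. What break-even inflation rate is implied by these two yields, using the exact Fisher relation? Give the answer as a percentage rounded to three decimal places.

(1 + π) = (1 + i)/(1 + r) = 1.03400 / 1.02500 = 1.008780
Break-even inflation = 1.008780 − 1 → 0.878%.

0.878%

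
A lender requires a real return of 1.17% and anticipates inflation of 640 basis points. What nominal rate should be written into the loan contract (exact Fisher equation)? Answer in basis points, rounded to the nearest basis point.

764 basis points

(1 + i) = (1 + r)(1 + π) = 1.01170 × 1.06400 = 1.0764488
i = 1.0764488 − 1, so the required nominal rate is 764 basis points.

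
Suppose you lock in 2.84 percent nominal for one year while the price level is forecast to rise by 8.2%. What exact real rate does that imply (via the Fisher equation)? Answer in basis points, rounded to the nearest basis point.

-495 basis points

By the Fisher equation, 1 + r = (1 + i)/(1 + π).
1 + r = 1.02840 / 1.08200 = 0.950462
r = 0.950462 − 1 = -4.9538%, i.e. -495 basis points.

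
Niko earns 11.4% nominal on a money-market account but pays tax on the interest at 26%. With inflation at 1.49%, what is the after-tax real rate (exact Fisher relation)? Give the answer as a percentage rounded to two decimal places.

6.84%

After-tax nominal return = 11.4% × (1 − 0.26) = 8.4360%.
1 + r = 1.08436 / 1.01490 = 1.068440
After-tax real rate = 1.068440 − 1 → 6.84%.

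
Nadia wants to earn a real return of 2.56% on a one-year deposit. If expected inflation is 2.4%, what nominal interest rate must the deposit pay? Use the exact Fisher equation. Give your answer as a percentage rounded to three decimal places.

(1 + i) = (1 + r)(1 + π) = 1.02560 × 1.02400 = 1.0502144
i = 1.0502144 − 1, so the required nominal rate is 5.021%.

5.021%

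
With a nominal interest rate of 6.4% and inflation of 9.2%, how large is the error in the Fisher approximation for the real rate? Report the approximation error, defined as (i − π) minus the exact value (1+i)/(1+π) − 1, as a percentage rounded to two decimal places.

-0.24%

Approximate: r ≈ 6.400% − 9.200% = -2.8000%
Exact: (1 + 0.0640)/(1 + 0.0920) − 1 = -2.5641%
Error = -2.8000% − (-2.5641%) = -0.2359% → -0.24%.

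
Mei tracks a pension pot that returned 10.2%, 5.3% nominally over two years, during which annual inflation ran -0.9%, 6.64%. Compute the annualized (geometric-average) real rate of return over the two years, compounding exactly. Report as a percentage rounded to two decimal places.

4.79%

Nominal growth factor = 1.1020 × 1.0530 = 1.16040600
Price-level growth factor = 0.9910 × 1.0664 = 1.05680240
Real growth factor = 1.16040600 / 1.05680240 = 1.09803498
Annualized real rate = 1.09803498^(1/2) − 1 = 4.7872% → 4.79%.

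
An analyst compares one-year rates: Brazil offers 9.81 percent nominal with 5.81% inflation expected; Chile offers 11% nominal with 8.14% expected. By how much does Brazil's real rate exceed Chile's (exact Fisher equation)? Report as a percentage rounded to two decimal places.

Brazil: (1 + 0.0981)/(1 + 0.0581) − 1 = 3.7804%
Chile: (1 + 0.1100)/(1 + 0.0814) − 1 = 2.6447%
Differential = 3.7804% − 2.6447% = 1.1356% → 1.14%.

1.14%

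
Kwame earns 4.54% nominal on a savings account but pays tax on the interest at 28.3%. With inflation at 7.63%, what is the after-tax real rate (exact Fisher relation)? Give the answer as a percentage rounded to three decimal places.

-4.065%

After-tax nominal return = 4.54% × (1 − 0.283) = 3.25518%.
1 + r = 1.0325518 / 1.07630 = 0.959353
After-tax real rate = 0.959353 − 1 → -4.065%.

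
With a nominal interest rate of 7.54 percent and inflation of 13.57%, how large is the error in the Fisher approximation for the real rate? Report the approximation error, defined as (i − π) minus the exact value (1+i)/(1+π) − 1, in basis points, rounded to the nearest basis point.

-72 basis points

Approximate: r ≈ 7.540% − 13.570% = -6.0300%
Exact: (1 + 0.0754)/(1 + 0.1357) − 1 = -5.3095%
Error = -6.0300% − (-5.3095%) = -0.7205% → -72 basis points.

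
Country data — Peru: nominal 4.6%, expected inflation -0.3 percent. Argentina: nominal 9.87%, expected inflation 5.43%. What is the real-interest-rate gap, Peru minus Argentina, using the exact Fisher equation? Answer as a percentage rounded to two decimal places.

Peru: (1 + 0.0460)/(1 − 0.0030) − 1 = 4.9147%
Argentina: (1 + 0.0987)/(1 + 0.0543) − 1 = 4.2113%
Differential = 4.9147% − 4.2113% = 0.7034% → 0.70%.

0.70%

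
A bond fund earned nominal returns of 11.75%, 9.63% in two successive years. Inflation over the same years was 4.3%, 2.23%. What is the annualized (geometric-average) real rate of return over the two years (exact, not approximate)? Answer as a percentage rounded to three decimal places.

Compound the nominal returns: 1.1175 × 1.0963 = 1.22511525.
Compound inflation: 1.0430 × 1.0223 = 1.06625890.
Deflate: 1.22511525 / 1.06625890 = 1.14898478.
Annualized real rate = 1.14898478^(1/2) − 1 = 7.1907% → 7.191%.

7.191%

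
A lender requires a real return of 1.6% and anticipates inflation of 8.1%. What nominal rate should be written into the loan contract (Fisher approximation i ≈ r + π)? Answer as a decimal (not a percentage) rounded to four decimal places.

0.0970

i ≈ r + π = 1.6% + 8.1% = 0.0970.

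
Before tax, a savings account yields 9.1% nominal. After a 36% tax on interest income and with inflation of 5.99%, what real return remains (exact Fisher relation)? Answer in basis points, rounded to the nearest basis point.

-16 basis points

After-tax nominal return = 9.1% × (1 − 0.36) = 5.8240%.
1 + r = 1.05824 / 1.05990 = 0.998434
After-tax real rate = 0.998434 − 1 → -16 basis points.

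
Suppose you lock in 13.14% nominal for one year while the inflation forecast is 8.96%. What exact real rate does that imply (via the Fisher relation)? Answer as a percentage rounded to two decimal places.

By the Fisher relation, 1 + r = (1 + i)/(1 + π).
1 + r = 1.13140 / 1.08960 = 1.038363
r = 1.038363 − 1 = 3.8363%, i.e. 3.84%.

3.84%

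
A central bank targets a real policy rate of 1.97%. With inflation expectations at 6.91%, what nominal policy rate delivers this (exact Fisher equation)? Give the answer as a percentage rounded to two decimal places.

(1 + i) = (1 + r)(1 + π) = 1.01970 × 1.06910 = 1.09016127
i = 1.09016127 − 1, so the required nominal rate is 9.02%.

9.02%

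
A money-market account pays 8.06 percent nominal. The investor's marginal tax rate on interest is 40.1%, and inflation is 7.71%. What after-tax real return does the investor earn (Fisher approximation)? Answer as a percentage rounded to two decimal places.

After-tax nominal return = 8.06% × (1 − 0.401) = 4.82794%.
r ≈ 4.82794% − 7.71% → -2.88%.

-2.88%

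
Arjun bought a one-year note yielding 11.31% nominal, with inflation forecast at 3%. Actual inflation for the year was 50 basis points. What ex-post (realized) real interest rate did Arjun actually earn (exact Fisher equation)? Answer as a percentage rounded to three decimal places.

10.756%

Ex-post: (1 + 0.1131)/(1 + 0.0050) − 1 = 10.7562%
So the realized real rate is 10.756%.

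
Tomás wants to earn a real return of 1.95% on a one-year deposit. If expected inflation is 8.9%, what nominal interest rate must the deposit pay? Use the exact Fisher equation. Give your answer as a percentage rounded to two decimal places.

11.02%

(1 + i) = (1 + r)(1 + π) = 1.01950 × 1.08900 = 1.1102355
i = 1.1102355 − 1, so the required nominal rate is 11.02%.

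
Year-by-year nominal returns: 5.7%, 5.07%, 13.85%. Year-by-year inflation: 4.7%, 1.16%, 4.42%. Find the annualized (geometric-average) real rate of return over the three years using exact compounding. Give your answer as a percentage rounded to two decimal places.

Compound the nominal returns: 1.0570 × 1.0507 × 1.1385 = 1.26440660.
Compound inflation: 1.0470 × 1.0116 × 1.0442 = 1.10595942.
Deflate: 1.26440660 / 1.10595942 = 1.14326672.
Annualized real rate = 1.14326672^(1/3) − 1 = 4.5641% → 4.56%.

4.56%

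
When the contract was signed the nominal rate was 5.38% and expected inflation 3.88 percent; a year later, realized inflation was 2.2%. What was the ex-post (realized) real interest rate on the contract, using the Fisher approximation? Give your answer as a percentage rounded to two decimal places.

Ex-post: 5.38% − 2.2% = 3.180%
So the realized real rate is 3.18%.

3.18%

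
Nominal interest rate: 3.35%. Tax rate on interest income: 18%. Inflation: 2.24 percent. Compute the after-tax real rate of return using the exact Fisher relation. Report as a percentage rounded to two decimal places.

After-tax nominal return = 3.35% × (1 − 0.18) = 2.7470%.
1 + r = 1.02747 / 1.02240 = 1.004959
After-tax real rate = 1.004959 − 1 → 0.50%.

0.50%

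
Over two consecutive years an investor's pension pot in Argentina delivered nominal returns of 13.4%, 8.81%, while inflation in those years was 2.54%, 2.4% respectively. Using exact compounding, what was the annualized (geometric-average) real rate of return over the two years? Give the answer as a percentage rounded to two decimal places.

Nominal growth factor = 1.1340 × 1.0881 = 1.23390540
Price-level growth factor = 1.0254 × 1.0240 = 1.05000960
Real growth factor = 1.23390540 / 1.05000960 = 1.17513726
Annualized real rate = 1.17513726^(1/2) − 1 = 8.4037% → 8.40%.

8.40%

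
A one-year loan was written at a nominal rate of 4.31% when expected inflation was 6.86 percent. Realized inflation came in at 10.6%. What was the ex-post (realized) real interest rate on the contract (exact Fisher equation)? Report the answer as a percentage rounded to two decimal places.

Ex-post: (1 + 0.0431)/(1 + 0.1060) − 1 = -5.6872%
So the realized real rate is -5.69%.

-5.69%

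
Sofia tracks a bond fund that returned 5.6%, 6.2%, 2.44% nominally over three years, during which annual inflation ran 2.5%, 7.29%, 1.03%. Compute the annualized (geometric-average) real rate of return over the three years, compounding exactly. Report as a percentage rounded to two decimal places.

Compound the nominal returns: 1.0560 × 1.0620 × 1.0244 = 1.14883592.
Compound inflation: 1.0250 × 1.0729 × 1.0103 = 1.11104964.
Deflate: 1.14883592 / 1.11104964 = 1.03400953.
Annualized real rate = 1.03400953^(1/3) − 1 = 1.1210% → 1.12%.

1.12%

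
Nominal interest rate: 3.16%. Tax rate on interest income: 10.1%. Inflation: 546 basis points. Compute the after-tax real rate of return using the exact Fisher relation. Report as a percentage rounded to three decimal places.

After-tax nominal return = 3.16% × (1 − 0.101) = 2.84084%.
1 + r = 1.0284084 / 1.05460 = 0.975164
After-tax real rate = 0.975164 − 1 → -2.484%.

-2.484%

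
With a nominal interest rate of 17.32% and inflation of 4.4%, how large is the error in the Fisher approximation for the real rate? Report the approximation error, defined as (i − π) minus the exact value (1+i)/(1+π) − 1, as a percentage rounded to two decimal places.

Approximate: r ≈ 17.320% − 4.400% = 12.9200%
Exact: (1 + 0.1732)/(1 + 0.0440) − 1 = 12.3755%
Error = 12.9200% − 12.3755% = 0.5445% → 0.54%.

0.54%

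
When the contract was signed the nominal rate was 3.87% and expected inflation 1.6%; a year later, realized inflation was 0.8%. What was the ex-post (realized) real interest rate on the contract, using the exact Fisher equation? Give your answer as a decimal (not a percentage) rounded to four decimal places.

Ex-post: (1 + 0.0387)/(1 + 0.0080) − 1 = 3.0456%
So the realized real rate is 0.0305.

0.0305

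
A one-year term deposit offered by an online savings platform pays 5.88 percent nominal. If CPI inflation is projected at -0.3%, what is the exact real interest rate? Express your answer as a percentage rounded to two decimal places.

By the Fisher identity, 1 + r = (1 + i)/(1 + π).
1 + r = 1.05880 / 0.99700 = 1.061986
r = 1.061986 − 1 = 6.1986%, i.e. 6.20%.

6.20%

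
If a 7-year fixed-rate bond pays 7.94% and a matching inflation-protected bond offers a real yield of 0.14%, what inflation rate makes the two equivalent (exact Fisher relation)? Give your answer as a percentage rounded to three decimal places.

(1 + π) = (1 + i)/(1 + r) = 1.07940 / 1.00140 = 1.077891
Break-even inflation = 1.077891 − 1 → 7.789%.

7.789%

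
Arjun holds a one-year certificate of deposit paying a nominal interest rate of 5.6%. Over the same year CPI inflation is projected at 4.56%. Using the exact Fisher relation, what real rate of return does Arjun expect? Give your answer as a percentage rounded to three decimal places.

By the Fisher relation, 1 + r = (1 + i)/(1 + π).
1 + r = 1.05600 / 1.04560 = 1.009946
r = 1.009946 − 1 = 0.9946%, i.e. 0.995%.

0.995%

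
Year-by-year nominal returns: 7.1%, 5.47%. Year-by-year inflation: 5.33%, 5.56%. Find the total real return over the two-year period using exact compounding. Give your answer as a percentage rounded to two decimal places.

1.59%

Nominal growth factor = 1.0710 × 1.0547 = 1.129584
Price-level growth factor = 1.0533 × 1.0556 = 1.111863
Real growth factor = 1.129584 / 1.111863 = 1.015937
Total real return = 1.015937 − 1 → 1.59%.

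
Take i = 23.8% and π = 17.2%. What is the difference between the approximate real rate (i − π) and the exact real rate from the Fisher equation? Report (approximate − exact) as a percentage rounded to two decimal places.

0.97%

Approximate: r ≈ 23.800% − 17.200% = 6.6000%
Exact: (1 + 0.2380)/(1 + 0.1720) − 1 = 5.6314%
Error = 6.6000% − 5.6314% = 0.9686% → 0.97%.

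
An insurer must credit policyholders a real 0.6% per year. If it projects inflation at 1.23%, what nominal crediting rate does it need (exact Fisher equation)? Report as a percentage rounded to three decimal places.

1.837%

(1 + i) = (1 + r)(1 + π) = 1.00600 × 1.01230 = 1.0183738
i = 1.0183738 − 1, so the required nominal rate is 1.837%.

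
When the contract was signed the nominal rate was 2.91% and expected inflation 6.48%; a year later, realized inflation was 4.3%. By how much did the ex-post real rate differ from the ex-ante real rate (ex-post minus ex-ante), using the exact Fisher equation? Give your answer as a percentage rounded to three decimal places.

Ex-ante: (1 + 0.0291)/(1 + 0.0648) − 1 = -3.3527%
Ex-post: (1 + 0.0291)/(1 + 0.0430) − 1 = -1.3327%
Difference (ex-post − ex-ante) = 2.0200% → 2.020%.

2.020%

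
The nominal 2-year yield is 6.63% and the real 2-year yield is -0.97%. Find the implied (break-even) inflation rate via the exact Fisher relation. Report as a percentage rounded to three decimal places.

7.674%

(1 + π) = (1 + i)/(1 + r) = 1.06630 / 0.99030 = 1.076744
Break-even inflation = 1.076744 − 1 → 7.674%.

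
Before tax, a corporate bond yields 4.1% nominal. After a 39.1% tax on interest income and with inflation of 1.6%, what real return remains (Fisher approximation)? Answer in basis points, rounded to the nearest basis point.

90 basis points

After-tax nominal return = 4.1% × (1 − 0.391) = 2.4969%.
r ≈ 2.4969% − 1.6% → 90 basis points.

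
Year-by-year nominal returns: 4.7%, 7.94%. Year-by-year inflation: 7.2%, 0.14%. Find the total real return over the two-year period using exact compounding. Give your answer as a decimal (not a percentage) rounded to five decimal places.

0.05275

Nominal growth factor = 1.0470 × 1.0794 = 1.130132
Price-level growth factor = 1.0720 × 1.0014 = 1.073501
Real growth factor = 1.130132 / 1.073501 = 1.052754
Total real return = 1.052754 − 1 → 0.05275.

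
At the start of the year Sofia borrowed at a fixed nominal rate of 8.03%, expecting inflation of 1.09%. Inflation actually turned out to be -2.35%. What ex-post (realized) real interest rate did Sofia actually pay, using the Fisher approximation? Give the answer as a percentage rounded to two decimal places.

10.38%

Ex-post: 8.03% − (-2.35%) = 10.380%
So the realized real rate is 10.38%.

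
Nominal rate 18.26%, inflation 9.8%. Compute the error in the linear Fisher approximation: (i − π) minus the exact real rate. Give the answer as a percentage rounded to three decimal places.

0.755%

Approximate: r ≈ 18.260% − 9.800% = 8.4600%
Exact: (1 + 0.1826)/(1 + 0.0980) − 1 = 7.7049%
Error = 8.4600% − 7.7049% = 0.7551% → 0.755%.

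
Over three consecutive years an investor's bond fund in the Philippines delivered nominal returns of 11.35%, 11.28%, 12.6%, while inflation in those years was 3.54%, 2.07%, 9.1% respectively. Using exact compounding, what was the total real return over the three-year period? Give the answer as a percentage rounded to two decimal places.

Nominal growth factor = 1.1135 × 1.1128 × 1.1260 = 1.395230
Price-level growth factor = 1.0354 × 1.0207 × 1.0910 = 1.153005
Real growth factor = 1.395230 / 1.153005 = 1.210082
Total real return = 1.210082 − 1 → 21.01%.

21.01%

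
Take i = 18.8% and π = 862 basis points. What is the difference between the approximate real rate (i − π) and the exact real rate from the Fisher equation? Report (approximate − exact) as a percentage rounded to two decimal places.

Approximate: r ≈ 18.800% − 8.620% = 10.1800%
Exact: (1 + 0.1880)/(1 + 0.0862) − 1 = 9.3721%
Error = 10.1800% − 9.3721% = 0.8079% → 0.81%.

0.81%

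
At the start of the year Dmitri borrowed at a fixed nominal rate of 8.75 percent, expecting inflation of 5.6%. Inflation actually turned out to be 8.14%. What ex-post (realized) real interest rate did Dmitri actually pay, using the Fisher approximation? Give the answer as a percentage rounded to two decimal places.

Ex-post: 8.75% − 8.14% = 0.610%
So the realized real rate is 0.61%.

0.61%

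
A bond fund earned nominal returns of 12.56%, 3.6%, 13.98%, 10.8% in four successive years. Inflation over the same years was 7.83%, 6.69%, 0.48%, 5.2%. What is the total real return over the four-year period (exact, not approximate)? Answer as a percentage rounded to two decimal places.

21.10%

Compound the nominal returns: 1.1256 × 1.0360 × 1.1398 × 1.1080 = 1.472693.
Compound inflation: 1.0783 × 1.0669 × 1.0048 × 1.0520 = 1.216070.
Deflate: 1.472693 / 1.216070 = 1.211026.
Total real return = 1.211026 − 1 → 21.10%.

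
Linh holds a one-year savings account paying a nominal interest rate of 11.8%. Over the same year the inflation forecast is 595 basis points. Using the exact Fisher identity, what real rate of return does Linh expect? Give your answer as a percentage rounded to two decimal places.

By the Fisher identity, 1 + r = (1 + i)/(1 + π).
1 + r = 1.11800 / 1.05950 = 1.055215
r = 1.055215 − 1 = 5.5215%, i.e. 5.52%.

5.52%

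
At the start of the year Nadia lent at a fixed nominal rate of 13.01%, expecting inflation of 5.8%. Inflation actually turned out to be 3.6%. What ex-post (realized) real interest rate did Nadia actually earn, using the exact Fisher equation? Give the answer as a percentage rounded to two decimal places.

Ex-post: (1 + 0.1301)/(1 + 0.0360) − 1 = 9.0830%
So the realized real rate is 9.08%.

9.08%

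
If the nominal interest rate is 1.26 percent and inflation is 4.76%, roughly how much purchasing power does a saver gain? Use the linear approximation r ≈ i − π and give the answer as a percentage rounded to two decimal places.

r ≈ i − π = 1.26% − 4.76% = -3.50%.

-3.50%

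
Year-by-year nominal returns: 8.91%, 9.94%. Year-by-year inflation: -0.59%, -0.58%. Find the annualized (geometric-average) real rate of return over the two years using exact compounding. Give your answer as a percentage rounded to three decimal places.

10.068%

Compound the nominal returns: 1.0891 × 1.0994 = 1.19735654.
Compound inflation: 0.9941 × 0.9942 = 0.98833422.
Deflate: 1.19735654 / 0.98833422 = 1.21148951.
Annualized real rate = 1.21148951^(1/2) − 1 = 10.0677% → 10.068%.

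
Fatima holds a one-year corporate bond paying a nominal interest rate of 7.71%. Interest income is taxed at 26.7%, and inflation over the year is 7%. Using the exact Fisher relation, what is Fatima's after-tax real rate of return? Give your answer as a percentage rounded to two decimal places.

After-tax nominal return = 7.71% × (1 − 0.267) = 5.65143%.
1 + r = 1.0565143 / 1.07000 = 0.987397
After-tax real rate = 0.987397 − 1 → -1.26%.

-1.26%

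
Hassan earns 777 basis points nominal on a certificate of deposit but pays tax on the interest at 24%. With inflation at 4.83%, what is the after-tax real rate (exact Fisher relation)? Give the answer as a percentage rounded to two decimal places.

After-tax nominal return = 7.77% × (1 − 0.24) = 5.9052%.
1 + r = 1.059052 / 1.04830 = 1.010257
After-tax real rate = 1.010257 − 1 → 1.03%.

1.03%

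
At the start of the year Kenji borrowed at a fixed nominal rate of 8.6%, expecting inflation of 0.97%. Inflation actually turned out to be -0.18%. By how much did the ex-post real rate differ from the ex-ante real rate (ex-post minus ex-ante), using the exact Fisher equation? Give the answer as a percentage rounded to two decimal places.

1.24%

Ex-ante: (1 + 0.0860)/(1 + 0.0097) − 1 = 7.5567%
Ex-post: (1 + 0.0860)/(1 − 0.0018) − 1 = 8.7958%
Difference (ex-post − ex-ante) = 1.2391% → 1.24%.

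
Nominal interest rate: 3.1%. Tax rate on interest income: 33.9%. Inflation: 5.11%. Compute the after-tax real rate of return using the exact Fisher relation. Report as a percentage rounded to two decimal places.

After-tax nominal return = 3.1% × (1 − 0.339) = 2.0491%.
1 + r = 1.020491 / 1.05110 = 0.970879
After-tax real rate = 0.970879 − 1 → -2.91%.

-2.91%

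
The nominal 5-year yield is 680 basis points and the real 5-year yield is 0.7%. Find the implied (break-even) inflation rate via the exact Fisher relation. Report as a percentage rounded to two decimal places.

(1 + π) = (1 + i)/(1 + r) = 1.06800 / 1.00700 = 1.060576
Break-even inflation = 1.060576 − 1 → 6.06%.

6.06%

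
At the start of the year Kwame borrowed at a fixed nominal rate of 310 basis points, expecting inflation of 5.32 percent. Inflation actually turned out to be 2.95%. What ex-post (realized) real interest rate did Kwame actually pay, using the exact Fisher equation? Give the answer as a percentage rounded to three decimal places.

Ex-post: (1 + 0.0310)/(1 + 0.0295) − 1 = 0.1457%
So the realized real rate is 0.146%.

0.146%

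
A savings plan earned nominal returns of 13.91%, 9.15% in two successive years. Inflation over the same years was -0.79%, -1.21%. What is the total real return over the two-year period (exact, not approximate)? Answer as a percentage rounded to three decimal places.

Compound the nominal returns: 1.1391 × 1.0915 = 1.243328.
Compound inflation: 0.9921 × 0.9879 = 0.980096.
Deflate: 1.243328 / 0.980096 = 1.268578.
Total real return = 1.268578 − 1 → 26.858%.

26.858%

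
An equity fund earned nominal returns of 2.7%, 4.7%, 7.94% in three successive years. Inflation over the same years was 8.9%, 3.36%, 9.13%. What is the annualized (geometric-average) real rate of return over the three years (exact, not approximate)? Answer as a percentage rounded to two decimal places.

Compound the nominal returns: 1.0270 × 1.0470 × 1.0794 = 1.16064536.
Compound inflation: 1.0890 × 1.0336 × 1.0913 = 1.22835680.
Deflate: 1.16064536 / 1.22835680 = 0.94487640.
Annualized real rate = 0.94487640^(1/3) − 1 = -1.8723% → -1.87%.

-1.87%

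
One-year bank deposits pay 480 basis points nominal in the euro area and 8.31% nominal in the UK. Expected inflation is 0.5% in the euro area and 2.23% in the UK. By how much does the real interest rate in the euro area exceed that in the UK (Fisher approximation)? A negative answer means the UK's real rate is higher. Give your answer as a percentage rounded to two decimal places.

The euro area: 4.8% − 0.5% = 4.300%
The UK: 8.31% − 2.23% = 6.080%
Differential = -1.780% → -1.78%.

-1.78%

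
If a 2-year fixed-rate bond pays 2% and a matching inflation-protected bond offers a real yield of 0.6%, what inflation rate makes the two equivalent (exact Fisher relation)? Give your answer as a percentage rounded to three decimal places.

(1 + π) = (1 + i)/(1 + r) = 1.02000 / 1.00600 = 1.013917
Break-even inflation = 1.013917 − 1 → 1.392%.

1.392%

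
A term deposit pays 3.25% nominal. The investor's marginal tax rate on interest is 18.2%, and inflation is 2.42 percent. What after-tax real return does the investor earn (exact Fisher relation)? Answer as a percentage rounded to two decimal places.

After-tax nominal return = 3.25% × (1 − 0.182) = 2.6585%.
1 + r = 1.026585 / 1.02420 = 1.002329
After-tax real rate = 1.002329 − 1 → 0.23%.

0.23%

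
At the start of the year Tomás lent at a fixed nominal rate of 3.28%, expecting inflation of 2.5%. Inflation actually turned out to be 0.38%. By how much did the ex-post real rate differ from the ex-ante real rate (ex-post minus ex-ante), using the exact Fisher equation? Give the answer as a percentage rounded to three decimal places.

2.128%

Ex-ante: (1 + 0.0328)/(1 + 0.0250) − 1 = 0.7610%
Ex-post: (1 + 0.0328)/(1 + 0.0038) − 1 = 2.8890%
Difference (ex-post − ex-ante) = 2.1280% → 2.128%.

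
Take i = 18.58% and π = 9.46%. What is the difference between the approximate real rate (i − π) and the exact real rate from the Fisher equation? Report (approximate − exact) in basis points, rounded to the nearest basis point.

79 basis points

Approximate: r ≈ 18.580% − 9.460% = 9.1200%
Exact: (1 + 0.1858)/(1 + 0.0946) − 1 = 8.3318%
Error = 9.1200% − 8.3318% = 0.7882% → 79 basis points.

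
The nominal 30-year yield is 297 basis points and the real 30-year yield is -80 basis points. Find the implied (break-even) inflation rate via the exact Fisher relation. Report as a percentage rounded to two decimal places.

(1 + π) = (1 + i)/(1 + r) = 1.02970 / 0.99200 = 1.038004
Break-even inflation = 1.038004 − 1 → 3.80%.

3.80%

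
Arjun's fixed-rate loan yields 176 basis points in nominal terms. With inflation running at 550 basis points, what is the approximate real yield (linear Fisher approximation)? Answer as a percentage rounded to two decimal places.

-3.74%

r ≈ i − π = 1.76% − 5.5% = -3.74%.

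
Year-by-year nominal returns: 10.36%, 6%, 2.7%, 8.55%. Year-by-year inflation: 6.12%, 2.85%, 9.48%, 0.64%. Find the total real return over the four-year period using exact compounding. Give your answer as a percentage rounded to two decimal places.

Nominal growth factor = 1.1036 × 1.0600 × 1.0270 × 1.0855 = 1.304121
Price-level growth factor = 1.0612 × 1.0285 × 1.0948 × 1.0064 = 1.202561
Real growth factor = 1.304121 / 1.202561 = 1.084453
Total real return = 1.084453 − 1 → 8.45%.

8.45%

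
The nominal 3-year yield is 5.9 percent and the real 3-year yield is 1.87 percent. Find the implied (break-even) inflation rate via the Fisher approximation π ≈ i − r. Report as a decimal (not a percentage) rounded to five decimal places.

0.04030

π ≈ i − r = 5.9% − 1.87% → 0.04030.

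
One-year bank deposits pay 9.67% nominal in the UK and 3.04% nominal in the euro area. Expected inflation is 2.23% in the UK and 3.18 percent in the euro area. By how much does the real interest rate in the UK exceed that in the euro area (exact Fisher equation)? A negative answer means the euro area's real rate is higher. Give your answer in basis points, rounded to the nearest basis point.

741 basis points

The UK: (1 + 0.0967)/(1 + 0.0223) − 1 = 7.2777%
The euro area: (1 + 0.0304)/(1 + 0.0318) − 1 = -0.1357%
Differential = 7.2777% − (-0.1357%) = 7.4134% → 741 basis points.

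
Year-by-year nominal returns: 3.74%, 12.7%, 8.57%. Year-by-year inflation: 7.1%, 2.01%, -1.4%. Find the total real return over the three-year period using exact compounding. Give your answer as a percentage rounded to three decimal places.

Nominal growth factor = 1.0374 × 1.1270 × 1.0857 = 1.269346
Price-level growth factor = 1.0710 × 1.0201 × 0.9860 = 1.077232
Real growth factor = 1.269346 / 1.077232 = 1.178341
Total real return = 1.178341 − 1 → 17.834%.

17.834%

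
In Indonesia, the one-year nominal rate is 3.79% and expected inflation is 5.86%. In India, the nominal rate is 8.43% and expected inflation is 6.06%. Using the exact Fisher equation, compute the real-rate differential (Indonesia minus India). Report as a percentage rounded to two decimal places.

Indonesia: (1 + 0.0379)/(1 + 0.0586) − 1 = -1.9554%
India: (1 + 0.0843)/(1 + 0.0606) − 1 = 2.2346%
Differential = -1.9554% − 2.2346% = -4.1900% → -4.19%.

-4.19%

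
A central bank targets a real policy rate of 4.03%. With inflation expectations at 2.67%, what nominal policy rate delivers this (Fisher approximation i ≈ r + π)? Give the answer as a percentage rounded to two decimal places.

6.70%

i ≈ r + π = 4.03% + 2.67% = 6.70%.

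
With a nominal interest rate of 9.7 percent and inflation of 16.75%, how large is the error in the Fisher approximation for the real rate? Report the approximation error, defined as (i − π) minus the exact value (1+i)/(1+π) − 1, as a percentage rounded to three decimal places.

Approximate: r ≈ 9.700% − 16.750% = -7.0500%
Exact: (1 + 0.0970)/(1 + 0.1675) − 1 = -6.03854%
Error = -7.0500% − (-6.03854%) = -1.01146% → -1.011%.

-1.011%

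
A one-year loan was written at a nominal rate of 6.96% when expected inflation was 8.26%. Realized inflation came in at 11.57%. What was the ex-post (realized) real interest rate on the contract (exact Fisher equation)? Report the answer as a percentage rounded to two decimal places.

-4.13%

Ex-post: (1 + 0.0696)/(1 + 0.1157) − 1 = -4.1319%
So the realized real rate is -4.13%.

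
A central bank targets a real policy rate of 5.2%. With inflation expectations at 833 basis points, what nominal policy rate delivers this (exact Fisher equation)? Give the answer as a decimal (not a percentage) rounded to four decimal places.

0.1396

(1 + i) = (1 + r)(1 + π) = 1.05200 × 1.08330 = 1.1396316
i = 1.1396316 − 1, so the required nominal rate is 0.1396.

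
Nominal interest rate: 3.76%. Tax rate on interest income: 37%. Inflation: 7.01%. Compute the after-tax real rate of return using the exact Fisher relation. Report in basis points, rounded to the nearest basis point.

After-tax nominal return = 3.76% × (1 − 0.37) = 2.3688%.
1 + r = 1.023688 / 1.07010 = 0.956628
After-tax real rate = 0.956628 − 1 → -434 basis points.

-434 basis points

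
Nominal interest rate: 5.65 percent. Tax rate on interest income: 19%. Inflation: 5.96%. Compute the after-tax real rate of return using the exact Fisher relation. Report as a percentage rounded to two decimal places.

-1.31%

After-tax nominal return = 5.65% × (1 − 0.19) = 4.5765%.
1 + r = 1.045765 / 1.05960 = 0.986943
After-tax real rate = 0.986943 − 1 → -1.31%.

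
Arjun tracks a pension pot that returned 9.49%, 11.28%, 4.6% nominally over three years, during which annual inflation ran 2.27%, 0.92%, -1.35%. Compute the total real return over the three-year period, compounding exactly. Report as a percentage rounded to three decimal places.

Compound the nominal returns: 1.0949 × 1.1128 × 1.0460 = 1.274451.
Compound inflation: 1.0227 × 1.0092 × 0.9865 = 1.018175.
Deflate: 1.274451 / 1.018175 = 1.251701.
Total real return = 1.251701 − 1 → 25.170%.

25.170%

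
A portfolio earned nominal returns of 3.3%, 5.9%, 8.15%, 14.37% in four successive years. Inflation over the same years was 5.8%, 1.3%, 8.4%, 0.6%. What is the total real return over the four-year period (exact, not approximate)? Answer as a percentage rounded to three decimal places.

15.774%

Compound the nominal returns: 1.0330 × 1.0590 × 1.0815 × 1.1437 = 1.353116.
Compound inflation: 1.0580 × 1.0130 × 1.0840 × 1.0060 = 1.168752.
Deflate: 1.353116 / 1.168752 = 1.157744.
Total real return = 1.157744 − 1 → 15.774%.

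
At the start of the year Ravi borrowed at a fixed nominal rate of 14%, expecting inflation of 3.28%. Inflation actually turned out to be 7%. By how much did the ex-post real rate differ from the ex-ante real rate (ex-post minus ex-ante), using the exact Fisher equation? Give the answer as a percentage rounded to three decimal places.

Ex-ante: (1 + 0.1400)/(1 + 0.0328) − 1 = 10.37955%
Ex-post: (1 + 0.1400)/(1 + 0.0700) − 1 = 6.54206%
Difference (ex-post − ex-ante) = -3.83749% → -3.837%.

-3.837%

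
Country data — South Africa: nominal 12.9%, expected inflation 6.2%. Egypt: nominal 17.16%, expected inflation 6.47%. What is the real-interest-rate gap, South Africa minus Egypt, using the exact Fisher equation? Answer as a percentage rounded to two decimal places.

South Africa: (1 + 0.1290)/(1 + 0.0620) − 1 = 6.3089%
Egypt: (1 + 0.1716)/(1 + 0.0647) − 1 = 10.0404%
Differential = 6.3089% − 10.0404% = -3.7315% → -3.73%.

-3.73%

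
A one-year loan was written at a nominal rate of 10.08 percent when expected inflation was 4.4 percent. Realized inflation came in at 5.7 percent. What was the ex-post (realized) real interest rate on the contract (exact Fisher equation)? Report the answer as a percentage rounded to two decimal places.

4.14%

Ex-post: (1 + 0.1008)/(1 + 0.0570) − 1 = 4.1438%
So the realized real rate is 4.14%.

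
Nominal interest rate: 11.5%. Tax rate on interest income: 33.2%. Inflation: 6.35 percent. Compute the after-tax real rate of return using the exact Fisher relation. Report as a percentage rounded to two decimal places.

After-tax nominal return = 11.5% × (1 − 0.332) = 7.6820%.
1 + r = 1.07682 / 1.06350 = 1.012525
After-tax real rate = 1.012525 − 1 → 1.25%.

1.25%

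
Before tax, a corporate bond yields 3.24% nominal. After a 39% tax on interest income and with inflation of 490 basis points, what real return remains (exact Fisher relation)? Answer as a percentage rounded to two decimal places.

-2.79%

After-tax nominal return = 3.24% × (1 − 0.39) = 1.9764%.
1 + r = 1.019764 / 1.04900 = 0.972130
After-tax real rate = 0.972130 − 1 → -2.79%.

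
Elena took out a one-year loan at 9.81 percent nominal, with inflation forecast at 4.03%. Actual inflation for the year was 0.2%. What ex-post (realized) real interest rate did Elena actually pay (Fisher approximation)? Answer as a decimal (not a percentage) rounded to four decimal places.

0.0961

Ex-post: 9.81% − 0.2% = 9.610%
So the realized real rate is 0.0961.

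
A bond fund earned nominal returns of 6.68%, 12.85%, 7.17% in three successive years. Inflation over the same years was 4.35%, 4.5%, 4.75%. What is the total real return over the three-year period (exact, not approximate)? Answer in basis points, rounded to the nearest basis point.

1295 basis points

Compound the nominal returns: 1.0668 × 1.1285 × 1.0717 = 1.290202.
Compound inflation: 1.0435 × 1.0450 × 1.0475 = 1.142254.
Deflate: 1.290202 / 1.142254 = 1.129523.
Total real return = 1.129523 − 1 → 1295 basis points.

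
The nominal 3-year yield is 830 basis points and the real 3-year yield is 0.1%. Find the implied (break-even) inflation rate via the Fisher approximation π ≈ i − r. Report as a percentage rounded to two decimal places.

8.20%

π ≈ i − r = 8.3% − 0.1% → 8.20%.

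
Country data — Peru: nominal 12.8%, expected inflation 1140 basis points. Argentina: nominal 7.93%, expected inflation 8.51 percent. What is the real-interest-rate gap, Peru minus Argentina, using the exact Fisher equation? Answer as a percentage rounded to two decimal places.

Peru: (1 + 0.1280)/(1 + 0.1140) − 1 = 1.2567%
Argentina: (1 + 0.0793)/(1 + 0.0851) − 1 = -0.5345%
Differential = 1.2567% − (-0.5345%) = 1.7912% → 1.79%.

1.79%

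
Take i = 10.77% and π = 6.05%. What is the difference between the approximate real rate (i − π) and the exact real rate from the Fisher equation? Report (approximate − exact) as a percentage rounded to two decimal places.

Approximate: r ≈ 10.770% − 6.050% = 4.7200%
Exact: (1 + 0.1077)/(1 + 0.0605) − 1 = 4.4507%
Error = 4.7200% − 4.4507% = 0.2693% → 0.27%.

0.27%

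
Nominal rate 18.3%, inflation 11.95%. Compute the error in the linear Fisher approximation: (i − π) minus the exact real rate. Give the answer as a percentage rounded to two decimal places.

0.68%

Approximate: r ≈ 18.300% − 11.950% = 6.3500%
Exact: (1 + 0.1830)/(1 + 0.1195) − 1 = 5.6722%
Error = 6.3500% − 5.6722% = 0.6778% → 0.68%.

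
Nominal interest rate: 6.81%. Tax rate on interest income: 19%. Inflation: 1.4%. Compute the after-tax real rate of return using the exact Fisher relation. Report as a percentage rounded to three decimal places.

After-tax nominal return = 6.81% × (1 − 0.19) = 5.5161%.
1 + r = 1.055161 / 1.01400 = 1.040593
After-tax real rate = 1.040593 − 1 → 4.059%.

4.059%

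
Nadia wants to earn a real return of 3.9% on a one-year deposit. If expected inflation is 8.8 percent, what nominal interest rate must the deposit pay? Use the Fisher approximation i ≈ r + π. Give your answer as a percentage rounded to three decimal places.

12.700%

i ≈ r + π = 3.9% + 8.8% = 12.700%.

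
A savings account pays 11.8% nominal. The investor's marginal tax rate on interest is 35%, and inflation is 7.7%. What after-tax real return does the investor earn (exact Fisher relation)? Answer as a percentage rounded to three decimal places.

After-tax nominal return = 11.8% × (1 − 0.35) = 7.6700%.
1 + r = 1.07670 / 1.07700 = 0.999721
After-tax real rate = 0.999721 − 1 → -0.028%.

-0.028%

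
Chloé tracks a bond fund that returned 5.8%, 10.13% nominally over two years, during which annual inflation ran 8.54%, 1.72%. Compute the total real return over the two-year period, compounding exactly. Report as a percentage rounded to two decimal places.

Nominal growth factor = 1.0580 × 1.1013 = 1.165175
Price-level growth factor = 1.0854 × 1.0172 = 1.104069
Real growth factor = 1.165175 / 1.104069 = 1.055347
Total real return = 1.055347 − 1 → 5.53%.

5.53%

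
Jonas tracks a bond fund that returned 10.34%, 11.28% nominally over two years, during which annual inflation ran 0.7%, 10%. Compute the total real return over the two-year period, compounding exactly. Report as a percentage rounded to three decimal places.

10.848%

Compound the nominal returns: 1.1034 × 1.1128 = 1.227864.
Compound inflation: 1.0070 × 1.1000 = 1.107700.
Deflate: 1.227864 / 1.107700 = 1.108480.
Total real return = 1.108480 − 1 → 10.848%.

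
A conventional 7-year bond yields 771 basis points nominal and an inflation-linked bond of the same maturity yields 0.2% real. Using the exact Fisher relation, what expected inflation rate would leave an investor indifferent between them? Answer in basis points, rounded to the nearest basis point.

750 basis points

(1 + π) = (1 + i)/(1 + r) = 1.07710 / 1.00200 = 1.0749501
Break-even inflation = 1.0749501 − 1 → 750 basis points.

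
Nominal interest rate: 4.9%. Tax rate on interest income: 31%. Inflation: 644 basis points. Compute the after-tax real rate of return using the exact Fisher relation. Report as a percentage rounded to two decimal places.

-2.87%

After-tax nominal return = 4.9% × (1 − 0.31) = 3.3810%.
1 + r = 1.03381 / 1.06440 = 0.971261
After-tax real rate = 0.971261 − 1 → -2.87%.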